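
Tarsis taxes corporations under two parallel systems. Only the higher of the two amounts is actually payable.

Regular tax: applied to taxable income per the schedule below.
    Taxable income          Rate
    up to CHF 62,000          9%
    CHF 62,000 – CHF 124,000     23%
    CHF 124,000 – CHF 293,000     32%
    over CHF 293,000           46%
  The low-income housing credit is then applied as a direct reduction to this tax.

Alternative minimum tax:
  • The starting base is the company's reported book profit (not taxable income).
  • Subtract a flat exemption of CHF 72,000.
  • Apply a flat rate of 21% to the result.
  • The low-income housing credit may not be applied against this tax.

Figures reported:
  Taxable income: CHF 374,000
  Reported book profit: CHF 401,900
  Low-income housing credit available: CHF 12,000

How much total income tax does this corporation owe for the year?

Regular tax:
  CHF 62,000 × 9% = CHF 5,580
  CHF 62,000 × 23% = CHF 14,260
  CHF 169,000 × 32% = CHF 54,080
  CHF 81,000 × 46% = CHF 37,260
  → CHF 111,180
  Less low-income housing credit CHF 12,000 → CHF 99,180

Alternative minimum tax:
  Base (reported book profit): CHF 401,900
  Less exemption CHF 72,000 → base CHF 329,900
  CHF 329,900 × 21% = CHF 69,279

CHF 99,180 > CHF 69,279, so the regular tax governs.

CHF 99,180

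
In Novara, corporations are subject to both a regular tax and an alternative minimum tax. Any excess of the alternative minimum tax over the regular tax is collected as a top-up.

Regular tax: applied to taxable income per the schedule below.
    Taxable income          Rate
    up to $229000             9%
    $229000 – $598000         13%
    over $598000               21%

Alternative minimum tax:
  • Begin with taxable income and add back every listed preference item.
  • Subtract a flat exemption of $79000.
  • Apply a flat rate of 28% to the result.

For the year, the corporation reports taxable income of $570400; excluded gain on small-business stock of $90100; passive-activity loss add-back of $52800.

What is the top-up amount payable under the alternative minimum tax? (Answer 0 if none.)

Regular tax:
  $229000 × 9% = $20610
  $341400 × 13% = $44382
  → $64992

Alternative minimum tax:
  Adjusted income: $570400 + $90100 + $52800 = $713300
  Less exemption $79000 → base $634300
  $634300 × 28% = $177604

Excess of alternative minimum tax over regular tax: $177604 − $64992 = $112612.

$112612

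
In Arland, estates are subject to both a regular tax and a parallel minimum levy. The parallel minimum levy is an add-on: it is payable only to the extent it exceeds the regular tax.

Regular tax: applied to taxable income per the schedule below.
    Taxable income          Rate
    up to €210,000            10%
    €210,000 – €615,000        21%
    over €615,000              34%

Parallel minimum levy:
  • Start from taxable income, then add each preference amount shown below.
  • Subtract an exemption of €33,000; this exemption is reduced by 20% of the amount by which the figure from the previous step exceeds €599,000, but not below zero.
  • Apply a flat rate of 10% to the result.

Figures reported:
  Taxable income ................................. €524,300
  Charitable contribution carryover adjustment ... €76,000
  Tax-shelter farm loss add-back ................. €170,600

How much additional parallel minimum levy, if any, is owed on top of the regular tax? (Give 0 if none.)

Parallel minimum levy:
  Adjusted income: €524,300 + €76,000 + €170,600 = €770,900
  Exemption: 20% × (€770,900 − €599,000) = €34,380 ≥ €33,000, so the exemption is fully phased out
  Base: €770,900 − €0 = €770,900
  €770,900 × 10% = €77,090

Regular tax:
  €210,000 × 10% = €21,000
  €314,300 × 21% = €66,003
  → €87,003

€77,090 ≤ €87,003, so no add-on is due.

€0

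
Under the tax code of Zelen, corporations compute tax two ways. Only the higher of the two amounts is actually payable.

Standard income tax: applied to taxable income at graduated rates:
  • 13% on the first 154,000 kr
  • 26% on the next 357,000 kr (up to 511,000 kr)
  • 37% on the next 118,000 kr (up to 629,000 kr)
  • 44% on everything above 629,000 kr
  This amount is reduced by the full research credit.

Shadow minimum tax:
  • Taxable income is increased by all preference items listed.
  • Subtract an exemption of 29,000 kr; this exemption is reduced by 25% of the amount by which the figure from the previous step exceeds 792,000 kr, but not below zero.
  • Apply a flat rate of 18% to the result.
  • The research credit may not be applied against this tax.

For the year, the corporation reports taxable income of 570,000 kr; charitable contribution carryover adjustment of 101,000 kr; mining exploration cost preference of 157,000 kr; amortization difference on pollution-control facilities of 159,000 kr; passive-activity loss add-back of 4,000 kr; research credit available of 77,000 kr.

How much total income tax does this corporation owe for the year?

178,380 kr

Shadow minimum tax:
  Adjusted income: 570,000 kr + 101,000 kr + 157,000 kr + 159,000 kr + 4,000 kr = 991,000 kr
  Exemption: 25% × (991,000 kr − 792,000 kr) = 49,750 kr ≥ 29,000 kr, so the exemption is fully phased out
  Base: 991,000 kr − 0 kr = 991,000 kr
  991,000 kr × 18% = 178,380 kr

Standard income tax:
  154,000 kr × 13% = 20,020 kr
  357,000 kr × 26% = 92,820 kr
  59,000 kr × 37% = 21,830 kr
  → 134,670 kr
  Less research credit 77,000 kr → 57,670 kr

178,380 kr > 57,670 kr, so the shadow minimum tax is the binding amount.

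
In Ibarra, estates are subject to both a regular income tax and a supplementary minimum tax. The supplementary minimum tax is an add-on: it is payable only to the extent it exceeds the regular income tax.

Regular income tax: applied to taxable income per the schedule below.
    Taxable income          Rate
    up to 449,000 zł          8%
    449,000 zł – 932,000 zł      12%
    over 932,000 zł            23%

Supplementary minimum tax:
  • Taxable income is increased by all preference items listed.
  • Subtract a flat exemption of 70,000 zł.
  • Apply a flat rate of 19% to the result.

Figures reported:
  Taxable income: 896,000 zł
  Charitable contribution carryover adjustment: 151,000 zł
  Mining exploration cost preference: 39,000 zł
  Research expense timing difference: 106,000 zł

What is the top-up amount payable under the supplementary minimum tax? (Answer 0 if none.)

Supplementary minimum tax:
  Adjusted income: 896,000 zł + 151,000 zł + 39,000 zł + 106,000 zł = 1,192,000 zł
  Less exemption 70,000 zł → base 1,122,000 zł
  1,122,000 zł × 19% = 213,180 zł

Regular income tax:
  449,000 zł × 8% = 35,920 zł
  447,000 zł × 12% = 53,640 zł
  → 89,560 zł

Excess of supplementary minimum tax over regular income tax: 213,180 zł − 89,560 zł = 123,620 zł.

123,620 zł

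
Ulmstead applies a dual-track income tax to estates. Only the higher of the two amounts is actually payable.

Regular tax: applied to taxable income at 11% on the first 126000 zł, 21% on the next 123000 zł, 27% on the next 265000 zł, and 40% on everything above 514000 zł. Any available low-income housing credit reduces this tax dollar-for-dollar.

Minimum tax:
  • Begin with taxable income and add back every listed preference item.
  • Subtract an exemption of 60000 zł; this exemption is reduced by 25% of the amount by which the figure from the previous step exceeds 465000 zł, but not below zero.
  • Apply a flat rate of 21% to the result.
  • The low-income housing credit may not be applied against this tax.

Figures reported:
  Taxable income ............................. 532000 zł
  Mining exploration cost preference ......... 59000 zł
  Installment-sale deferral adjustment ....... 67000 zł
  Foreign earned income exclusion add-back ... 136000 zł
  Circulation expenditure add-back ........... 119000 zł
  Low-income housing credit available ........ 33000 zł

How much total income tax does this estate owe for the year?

191730 zł

Minimum tax:
  Adjusted income: 532000 zł + 59000 zł + 67000 zł + 136000 zł + 119000 zł = 913000 zł
  Exemption: 25% × (913000 zł − 465000 zł) = 112000 zł ≥ 60000 zł, so the exemption is fully phased out
  Base: 913000 zł − 0 zł = 913000 zł
  913000 zł × 21% = 191730 zł

Regular tax:
  126000 zł × 11% = 13860 zł
  123000 zł × 21% = 25830 zł
  265000 zł × 27% = 71550 zł
  18000 zł × 40% = 7200 zł
  → 118440 zł
  Less low-income housing credit 33000 zł → 85440 zł

191730 zł > 85440 zł, so the minimum tax is the binding amount.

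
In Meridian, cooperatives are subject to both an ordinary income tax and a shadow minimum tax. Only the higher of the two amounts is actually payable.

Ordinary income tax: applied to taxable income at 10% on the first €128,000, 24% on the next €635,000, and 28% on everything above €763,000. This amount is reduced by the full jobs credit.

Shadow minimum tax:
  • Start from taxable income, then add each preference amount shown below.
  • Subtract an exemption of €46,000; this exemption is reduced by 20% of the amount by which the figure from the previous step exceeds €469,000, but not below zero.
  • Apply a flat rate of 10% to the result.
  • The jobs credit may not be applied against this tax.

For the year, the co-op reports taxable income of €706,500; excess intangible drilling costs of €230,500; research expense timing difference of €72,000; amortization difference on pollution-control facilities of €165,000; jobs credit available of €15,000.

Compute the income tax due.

Ordinary income tax:
  €128,000 × 10% = €12,800
  €578,500 × 24% = €138,840
  → €151,640
  Less jobs credit €15,000 → €136,640

Shadow minimum tax:
  Adjusted income: €706,500 + €230,500 + €72,000 + €165,000 = €1,174,000
  Exemption: 20% × (€1,174,000 − €469,000) = €141,000 ≥ €46,000, so the exemption is fully phased out
  Base: €1,174,000 − €0 = €1,174,000
  €1,174,000 × 10% = €117,400

€136,640 > €117,400, so the ordinary income tax governs.

€136,640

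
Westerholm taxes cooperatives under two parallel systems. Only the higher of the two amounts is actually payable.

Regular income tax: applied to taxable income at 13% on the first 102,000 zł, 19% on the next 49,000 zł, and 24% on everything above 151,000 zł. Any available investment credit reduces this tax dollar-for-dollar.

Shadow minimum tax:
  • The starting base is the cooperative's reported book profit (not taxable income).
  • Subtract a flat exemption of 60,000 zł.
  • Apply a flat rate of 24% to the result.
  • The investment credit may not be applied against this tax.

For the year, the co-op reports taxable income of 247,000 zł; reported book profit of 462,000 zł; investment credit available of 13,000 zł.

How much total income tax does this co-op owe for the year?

Shadow minimum tax:
  Base (reported book profit): 462,000 zł
  Less exemption 60,000 zł → base 402,000 zł
  402,000 zł × 24% = 96,480 zł

Regular income tax:
  102,000 zł × 13% = 13,260 zł
  49,000 zł × 19% = 9,310 zł
  96,000 zł × 24% = 23,040 zł
  → 45,610 zł
  Less investment credit 13,000 zł → 32,610 zł

96,480 zł > 32,610 zł, so the shadow minimum tax is the binding amount.

96,480 zł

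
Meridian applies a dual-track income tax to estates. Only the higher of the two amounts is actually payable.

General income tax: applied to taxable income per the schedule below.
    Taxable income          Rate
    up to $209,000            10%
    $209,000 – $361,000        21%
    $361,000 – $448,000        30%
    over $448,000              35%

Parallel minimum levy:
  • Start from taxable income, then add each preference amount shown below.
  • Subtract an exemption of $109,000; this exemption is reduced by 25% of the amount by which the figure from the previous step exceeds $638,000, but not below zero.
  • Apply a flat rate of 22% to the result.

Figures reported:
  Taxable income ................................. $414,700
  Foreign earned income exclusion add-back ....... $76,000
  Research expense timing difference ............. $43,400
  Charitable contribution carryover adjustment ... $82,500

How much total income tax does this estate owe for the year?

General income tax:
  $209,000 × 10% = $20,900
  $152,000 × 21% = $31,920
  $53,700 × 30% = $16,110
  → $68,930

Parallel minimum levy:
  Adjusted income: $414,700 + $76,000 + $43,400 + $82,500 = $616,600
  Exemption: $616,600 ≤ $638,000, so full $109,000 applies
  Base: $616,600 − $109,000 = $507,600
  $507,600 × 22% = $111,672

$111,672 > $68,930, so the parallel minimum levy is the binding amount.

$111,672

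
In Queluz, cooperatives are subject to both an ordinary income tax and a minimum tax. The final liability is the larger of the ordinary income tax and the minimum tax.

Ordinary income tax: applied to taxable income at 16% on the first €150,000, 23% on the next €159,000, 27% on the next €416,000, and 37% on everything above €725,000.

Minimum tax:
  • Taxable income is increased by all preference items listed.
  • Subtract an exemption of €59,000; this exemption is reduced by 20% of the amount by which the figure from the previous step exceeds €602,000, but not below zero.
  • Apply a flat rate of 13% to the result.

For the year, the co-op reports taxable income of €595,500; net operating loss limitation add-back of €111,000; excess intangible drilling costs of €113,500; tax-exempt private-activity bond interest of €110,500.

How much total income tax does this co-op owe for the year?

Minimum tax:
  Adjusted income: €595,500 + €111,000 + €113,500 + €110,500 = €930,500
  Exemption: 20% × (€930,500 − €602,000) = €65,700 ≥ €59,000, so the exemption is fully phased out
  Base: €930,500 − €0 = €930,500
  €930,500 × 13% = €120,965

Ordinary income tax:
  €150,000 × 16% = €24,000
  €159,000 × 23% = €36,570
  €286,500 × 27% = €77,355
  → €137,925

€137,925 > €120,965, so the ordinary income tax governs.

€137,925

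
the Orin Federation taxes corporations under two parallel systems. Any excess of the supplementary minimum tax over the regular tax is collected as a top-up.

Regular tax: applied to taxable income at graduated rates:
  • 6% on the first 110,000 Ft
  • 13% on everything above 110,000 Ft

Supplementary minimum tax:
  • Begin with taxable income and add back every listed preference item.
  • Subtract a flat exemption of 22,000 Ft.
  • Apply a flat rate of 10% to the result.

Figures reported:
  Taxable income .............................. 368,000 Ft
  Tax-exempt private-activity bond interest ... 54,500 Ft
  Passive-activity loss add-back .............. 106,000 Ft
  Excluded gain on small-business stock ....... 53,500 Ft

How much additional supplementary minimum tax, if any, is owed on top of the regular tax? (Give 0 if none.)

Supplementary minimum tax:
  Adjusted income: 368,000 Ft + 54,500 Ft + 106,000 Ft + 53,500 Ft = 582,000 Ft
  Less exemption 22,000 Ft → base 560,000 Ft
  560,000 Ft × 10% = 56,000 Ft

Regular tax:
  110,000 Ft × 6% = 6,600 Ft
  258,000 Ft × 13% = 33,540 Ft
  → 40,140 Ft

Excess of supplementary minimum tax over regular tax: 56,000 Ft − 40,140 Ft = 15,860 Ft.

15,860 Ft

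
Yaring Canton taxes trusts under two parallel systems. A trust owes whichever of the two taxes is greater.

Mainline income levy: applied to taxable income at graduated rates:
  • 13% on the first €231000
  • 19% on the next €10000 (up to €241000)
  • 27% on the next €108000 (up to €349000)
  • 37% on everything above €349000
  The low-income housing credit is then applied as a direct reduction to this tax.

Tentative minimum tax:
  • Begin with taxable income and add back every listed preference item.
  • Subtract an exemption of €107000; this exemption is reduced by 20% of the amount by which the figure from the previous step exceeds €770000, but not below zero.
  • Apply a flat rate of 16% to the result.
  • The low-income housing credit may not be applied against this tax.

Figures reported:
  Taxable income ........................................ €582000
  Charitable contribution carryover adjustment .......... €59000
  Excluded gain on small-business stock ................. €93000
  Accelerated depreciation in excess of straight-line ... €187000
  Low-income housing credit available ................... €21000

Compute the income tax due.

€135072

Tentative minimum tax:
  Adjusted income: €582000 + €59000 + €93000 + €187000 = €921000
  Exemption: €107000 − 20% × (€921000 − €770000) = €107000 − €30200 = €76800
  Base: €921000 − €76800 = €844200
  €844200 × 16% = €135072

Mainline income levy:
  €231000 × 13% = €30030
  €10000 × 19% = €1900
  €108000 × 27% = €29160
  €233000 × 37% = €86210
  → €147300
  Less low-income housing credit €21000 → €126300

€135072 > €126300, so the tentative minimum tax is the binding amount.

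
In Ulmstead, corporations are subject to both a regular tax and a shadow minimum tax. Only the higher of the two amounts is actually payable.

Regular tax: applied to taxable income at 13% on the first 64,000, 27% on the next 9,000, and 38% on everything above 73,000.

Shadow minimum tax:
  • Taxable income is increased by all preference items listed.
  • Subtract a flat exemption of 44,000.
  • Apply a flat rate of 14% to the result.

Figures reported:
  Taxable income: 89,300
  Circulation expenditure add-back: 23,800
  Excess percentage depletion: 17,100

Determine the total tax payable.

16,944

Regular tax:
  64,000 × 13% = 8,320
  9,000 × 27% = 2,430
  16,300 × 38% = 6,194
  → 16,944

Shadow minimum tax:
  Adjusted income: 89,300 + 23,800 + 17,100 = 130,200
  Less exemption 44,000 → base 86,200
  86,200 × 14% = 12,068

16,944 > 12,068, so the regular tax governs.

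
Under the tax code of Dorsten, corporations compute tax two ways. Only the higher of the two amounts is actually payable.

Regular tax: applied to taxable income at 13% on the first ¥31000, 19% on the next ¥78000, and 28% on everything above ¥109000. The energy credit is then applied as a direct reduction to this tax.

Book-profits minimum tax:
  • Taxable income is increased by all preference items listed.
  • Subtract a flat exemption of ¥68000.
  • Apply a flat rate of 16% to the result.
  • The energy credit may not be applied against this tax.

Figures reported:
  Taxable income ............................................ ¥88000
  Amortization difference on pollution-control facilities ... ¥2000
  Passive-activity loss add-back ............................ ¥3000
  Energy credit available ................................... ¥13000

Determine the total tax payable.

¥4000

Book-profits minimum tax:
  Adjusted income: ¥88000 + ¥2000 + ¥3000 = ¥93000
  Less exemption ¥68000 → base ¥25000
  ¥25000 × 16% = ¥4000

Regular tax:
  ¥31000 × 13% = ¥4030
  ¥57000 × 19% = ¥10830
  → ¥14860
  Less energy credit ¥13000 → ¥1860

¥4000 > ¥1860, so the book-profits minimum tax is the binding amount.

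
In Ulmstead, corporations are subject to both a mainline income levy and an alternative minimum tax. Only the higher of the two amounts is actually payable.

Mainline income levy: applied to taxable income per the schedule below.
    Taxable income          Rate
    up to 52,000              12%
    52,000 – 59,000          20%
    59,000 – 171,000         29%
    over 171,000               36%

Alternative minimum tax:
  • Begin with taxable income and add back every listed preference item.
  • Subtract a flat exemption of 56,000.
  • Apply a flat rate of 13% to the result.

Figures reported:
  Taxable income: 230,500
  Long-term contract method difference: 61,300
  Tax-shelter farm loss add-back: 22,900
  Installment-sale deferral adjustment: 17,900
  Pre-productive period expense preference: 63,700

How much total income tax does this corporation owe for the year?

61,540

Alternative minimum tax:
  Adjusted income: 230,500 + 61,300 + 22,900 + 17,900 + 63,700 = 396,300
  Less exemption 56,000 → base 340,300
  340,300 × 13% = 44,239

Mainline income levy:
  52,000 × 12% = 6,240
  7,000 × 20% = 1,400
  112,000 × 29% = 32,480
  59,500 × 36% = 21,420
  → 61,540

61,540 > 44,239, so the mainline income levy governs.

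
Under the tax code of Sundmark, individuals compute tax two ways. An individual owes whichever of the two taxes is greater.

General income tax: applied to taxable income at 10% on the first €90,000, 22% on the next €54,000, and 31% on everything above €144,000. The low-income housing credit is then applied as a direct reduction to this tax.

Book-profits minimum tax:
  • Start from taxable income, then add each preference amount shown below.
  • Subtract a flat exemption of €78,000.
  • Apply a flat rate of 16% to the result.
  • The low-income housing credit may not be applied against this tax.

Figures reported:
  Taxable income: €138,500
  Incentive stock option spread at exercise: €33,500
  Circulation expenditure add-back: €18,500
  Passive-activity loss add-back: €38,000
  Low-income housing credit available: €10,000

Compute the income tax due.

€24,080

Book-profits minimum tax:
  Adjusted income: €138,500 + €33,500 + €18,500 + €38,000 = €228,500
  Less exemption €78,000 → base €150,500
  €150,500 × 16% = €24,080

General income tax:
  €90,000 × 10% = €9,000
  €48,500 × 22% = €10,670
  → €19,670
  Less low-income housing credit €10,000 → €9,670

€24,080 > €9,670, so the book-profits minimum tax is the binding amount.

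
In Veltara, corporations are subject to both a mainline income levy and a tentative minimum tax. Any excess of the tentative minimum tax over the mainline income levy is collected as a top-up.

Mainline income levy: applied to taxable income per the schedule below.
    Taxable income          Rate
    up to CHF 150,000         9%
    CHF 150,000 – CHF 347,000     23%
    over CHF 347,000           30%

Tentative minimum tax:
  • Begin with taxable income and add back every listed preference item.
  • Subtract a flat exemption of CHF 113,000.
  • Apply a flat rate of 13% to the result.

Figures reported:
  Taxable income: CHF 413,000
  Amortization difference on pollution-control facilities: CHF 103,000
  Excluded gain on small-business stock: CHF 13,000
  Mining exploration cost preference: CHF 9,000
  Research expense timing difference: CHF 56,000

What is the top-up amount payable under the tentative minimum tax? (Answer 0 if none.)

CHF 0

Tentative minimum tax:
  Adjusted income: CHF 413,000 + CHF 103,000 + CHF 13,000 + CHF 9,000 + CHF 56,000 = CHF 594,000
  Less exemption CHF 113,000 → base CHF 481,000
  CHF 481,000 × 13% = CHF 62,530

Mainline income levy:
  CHF 150,000 × 9% = CHF 13,500
  CHF 197,000 × 23% = CHF 45,310
  CHF 66,000 × 30% = CHF 19,800
  → CHF 78,610

CHF 62,530 ≤ CHF 78,610, so no add-on is due.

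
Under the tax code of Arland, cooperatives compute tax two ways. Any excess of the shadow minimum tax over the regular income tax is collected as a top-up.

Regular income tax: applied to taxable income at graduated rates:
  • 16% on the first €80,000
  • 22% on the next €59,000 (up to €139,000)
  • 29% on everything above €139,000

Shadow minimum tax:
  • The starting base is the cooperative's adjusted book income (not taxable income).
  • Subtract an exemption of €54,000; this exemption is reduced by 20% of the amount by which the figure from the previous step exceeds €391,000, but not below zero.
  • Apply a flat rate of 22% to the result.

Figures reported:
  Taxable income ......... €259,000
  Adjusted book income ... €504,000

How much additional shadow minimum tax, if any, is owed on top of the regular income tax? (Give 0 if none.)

€43,392

Shadow minimum tax:
  Base (adjusted book income): €504,000
  Exemption: €54,000 − 20% × (€504,000 − €391,000) = €54,000 − €22,600 = €31,400
  Base: €504,000 − €31,400 = €472,600
  €472,600 × 22% = €103,972

Regular income tax:
  €80,000 × 16% = €12,800
  €59,000 × 22% = €12,980
  €120,000 × 29% = €34,800
  → €60,580

Excess of shadow minimum tax over regular income tax: €103,972 − €60,580 = €43,392.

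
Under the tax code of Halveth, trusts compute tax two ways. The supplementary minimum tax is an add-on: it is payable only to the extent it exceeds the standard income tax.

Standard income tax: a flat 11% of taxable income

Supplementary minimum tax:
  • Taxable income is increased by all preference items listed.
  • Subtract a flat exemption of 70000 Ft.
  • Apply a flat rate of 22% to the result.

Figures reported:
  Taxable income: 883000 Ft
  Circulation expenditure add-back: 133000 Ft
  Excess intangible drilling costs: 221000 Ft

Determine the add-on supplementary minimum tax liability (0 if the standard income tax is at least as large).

Supplementary minimum tax:
  Adjusted income: 883000 Ft + 133000 Ft + 221000 Ft = 1237000 Ft
  Less exemption 70000 Ft → base 1167000 Ft
  1167000 Ft × 22% = 256740 Ft

Standard income tax:
  883000 Ft × 11% = 97130 Ft

Excess of supplementary minimum tax over standard income tax: 256740 Ft − 97130 Ft = 159610 Ft.

159610 Ft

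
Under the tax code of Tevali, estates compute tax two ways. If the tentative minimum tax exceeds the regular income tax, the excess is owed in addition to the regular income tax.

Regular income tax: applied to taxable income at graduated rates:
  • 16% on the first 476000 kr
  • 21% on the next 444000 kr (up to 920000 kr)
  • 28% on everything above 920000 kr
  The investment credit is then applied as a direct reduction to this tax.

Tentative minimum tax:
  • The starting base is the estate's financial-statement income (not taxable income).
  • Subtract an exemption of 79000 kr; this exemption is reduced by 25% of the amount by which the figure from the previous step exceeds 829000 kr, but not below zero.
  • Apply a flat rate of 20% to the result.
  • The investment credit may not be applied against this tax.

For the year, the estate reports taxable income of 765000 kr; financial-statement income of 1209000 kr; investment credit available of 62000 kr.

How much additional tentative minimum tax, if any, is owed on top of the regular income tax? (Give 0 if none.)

Regular income tax:
  476000 kr × 16% = 76160 kr
  289000 kr × 21% = 60690 kr
  → 136850 kr
  Less investment credit 62000 kr → 74850 kr

Tentative minimum tax:
  Base (financial-statement income): 1209000 kr
  Exemption: 25% × (1209000 kr − 829000 kr) = 95000 kr ≥ 79000 kr, so the exemption is fully phased out
  Base: 1209000 kr − 0 kr = 1209000 kr
  1209000 kr × 20% = 241800 kr

Excess of tentative minimum tax over regular income tax: 241800 kr − 74850 kr = 166950 kr.

166950 kr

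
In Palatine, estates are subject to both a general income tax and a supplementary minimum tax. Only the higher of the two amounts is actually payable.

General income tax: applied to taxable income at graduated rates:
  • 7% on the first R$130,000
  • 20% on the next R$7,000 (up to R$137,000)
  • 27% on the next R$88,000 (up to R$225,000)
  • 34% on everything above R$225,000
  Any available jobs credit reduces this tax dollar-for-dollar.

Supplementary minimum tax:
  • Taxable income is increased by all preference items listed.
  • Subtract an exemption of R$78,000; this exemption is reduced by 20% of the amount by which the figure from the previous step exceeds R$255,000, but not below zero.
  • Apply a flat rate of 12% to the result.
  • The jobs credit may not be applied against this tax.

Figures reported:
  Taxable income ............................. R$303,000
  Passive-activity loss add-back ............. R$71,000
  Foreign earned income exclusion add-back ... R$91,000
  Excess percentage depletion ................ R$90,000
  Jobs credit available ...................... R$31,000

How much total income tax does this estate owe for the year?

Supplementary minimum tax:
  Adjusted income: R$303,000 + R$71,000 + R$91,000 + R$90,000 = R$555,000
  Exemption: R$78,000 − 20% × (R$555,000 − R$255,000) = R$78,000 − R$60,000 = R$18,000
  Base: R$555,000 − R$18,000 = R$537,000
  R$537,000 × 12% = R$64,440

General income tax:
  R$130,000 × 7% = R$9,100
  R$7,000 × 20% = R$1,400
  R$88,000 × 27% = R$23,760
  R$78,000 × 34% = R$26,520
  → R$60,780
  Less jobs credit R$31,000 → R$29,780

R$64,440 > R$29,780, so the supplementary minimum tax is the binding amount.

R$64,440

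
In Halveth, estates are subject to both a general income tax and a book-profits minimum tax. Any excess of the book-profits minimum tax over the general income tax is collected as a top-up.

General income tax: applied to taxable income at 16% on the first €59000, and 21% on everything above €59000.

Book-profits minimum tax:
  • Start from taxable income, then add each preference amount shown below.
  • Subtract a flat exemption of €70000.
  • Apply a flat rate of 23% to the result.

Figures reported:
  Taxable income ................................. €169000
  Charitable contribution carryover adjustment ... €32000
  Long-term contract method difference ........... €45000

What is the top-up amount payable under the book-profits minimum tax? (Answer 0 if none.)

€7940

General income tax:
  €59000 × 16% = €9440
  €110000 × 21% = €23100
  → €32540

Book-profits minimum tax:
  Adjusted income: €169000 + €32000 + €45000 = €246000
  Less exemption €70000 → base €176000
  €176000 × 23% = €40480

Excess of book-profits minimum tax over general income tax: €40480 − €32540 = €7940.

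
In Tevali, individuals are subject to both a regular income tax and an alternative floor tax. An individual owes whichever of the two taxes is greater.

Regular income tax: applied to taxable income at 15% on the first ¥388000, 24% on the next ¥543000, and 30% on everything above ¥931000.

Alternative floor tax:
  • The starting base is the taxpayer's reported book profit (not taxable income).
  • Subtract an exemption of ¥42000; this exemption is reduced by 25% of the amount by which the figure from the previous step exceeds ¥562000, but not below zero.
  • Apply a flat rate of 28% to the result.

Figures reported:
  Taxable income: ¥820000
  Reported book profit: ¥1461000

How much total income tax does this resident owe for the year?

¥409080

Alternative floor tax:
  Base (reported book profit): ¥1461000
  Exemption: 25% × (¥1461000 − ¥562000) = ¥224750 ≥ ¥42000, so the exemption is fully phased out
  Base: ¥1461000 − ¥0 = ¥1461000
  ¥1461000 × 28% = ¥409080

Regular income tax:
  ¥388000 × 15% = ¥58200
  ¥432000 × 24% = ¥103680
  → ¥161880

¥409080 > ¥161880, so the alternative floor tax is the binding amount.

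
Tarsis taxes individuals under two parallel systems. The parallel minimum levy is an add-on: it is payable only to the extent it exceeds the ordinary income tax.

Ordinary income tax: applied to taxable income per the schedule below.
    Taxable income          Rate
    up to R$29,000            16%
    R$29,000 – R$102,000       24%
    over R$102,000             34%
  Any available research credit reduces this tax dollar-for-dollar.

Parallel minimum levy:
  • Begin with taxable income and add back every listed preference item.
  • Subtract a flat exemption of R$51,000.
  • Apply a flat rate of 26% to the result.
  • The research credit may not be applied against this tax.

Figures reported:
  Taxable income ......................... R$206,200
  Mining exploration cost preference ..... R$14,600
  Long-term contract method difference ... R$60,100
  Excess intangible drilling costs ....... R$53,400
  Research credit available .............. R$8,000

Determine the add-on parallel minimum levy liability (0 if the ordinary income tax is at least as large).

R$24,070

Ordinary income tax:
  R$29,000 × 16% = R$4,640
  R$73,000 × 24% = R$17,520
  R$104,200 × 34% = R$35,428
  → R$57,588
  Less research credit R$8,000 → R$49,588

Parallel minimum levy:
  Adjusted income: R$206,200 + R$14,600 + R$60,100 + R$53,400 = R$334,300
  Less exemption R$51,000 → base R$283,300
  R$283,300 × 26% = R$73,658

Excess of parallel minimum levy over ordinary income tax: R$73,658 − R$49,588 = R$24,070.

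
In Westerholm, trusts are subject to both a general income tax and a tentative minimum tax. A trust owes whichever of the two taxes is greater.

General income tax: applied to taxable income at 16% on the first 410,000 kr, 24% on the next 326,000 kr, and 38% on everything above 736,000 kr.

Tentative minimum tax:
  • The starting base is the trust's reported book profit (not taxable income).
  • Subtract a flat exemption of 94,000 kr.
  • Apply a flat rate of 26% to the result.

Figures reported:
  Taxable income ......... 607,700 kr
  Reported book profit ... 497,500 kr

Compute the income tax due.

Tentative minimum tax:
  Base (reported book profit): 497,500 kr
  Less exemption 94,000 kr → base 403,500 kr
  403,500 kr × 26% = 104,910 kr

General income tax:
  410,000 kr × 16% = 65,600 kr
  197,700 kr × 24% = 47,448 kr
  → 113,048 kr

113,048 kr > 104,910 kr, so the general income tax governs.

113,048 kr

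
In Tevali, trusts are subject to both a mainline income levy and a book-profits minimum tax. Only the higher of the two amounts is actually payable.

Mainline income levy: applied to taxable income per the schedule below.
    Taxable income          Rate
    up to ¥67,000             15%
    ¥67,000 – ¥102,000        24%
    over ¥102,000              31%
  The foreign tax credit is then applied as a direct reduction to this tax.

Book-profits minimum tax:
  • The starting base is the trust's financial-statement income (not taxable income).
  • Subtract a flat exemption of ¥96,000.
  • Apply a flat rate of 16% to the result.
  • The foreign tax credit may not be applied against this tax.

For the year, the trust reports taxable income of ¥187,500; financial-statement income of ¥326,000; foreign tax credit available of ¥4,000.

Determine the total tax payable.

¥40,955

Mainline income levy:
  ¥67,000 × 15% = ¥10,050
  ¥35,000 × 24% = ¥8,400
  ¥85,500 × 31% = ¥26,505
  → ¥44,955
  Less foreign tax credit ¥4,000 → ¥40,955

Book-profits minimum tax:
  Base (financial-statement income): ¥326,000
  Less exemption ¥96,000 → base ¥230,000
  ¥230,000 × 16% = ¥36,800

¥40,955 > ¥36,800, so the mainline income levy governs.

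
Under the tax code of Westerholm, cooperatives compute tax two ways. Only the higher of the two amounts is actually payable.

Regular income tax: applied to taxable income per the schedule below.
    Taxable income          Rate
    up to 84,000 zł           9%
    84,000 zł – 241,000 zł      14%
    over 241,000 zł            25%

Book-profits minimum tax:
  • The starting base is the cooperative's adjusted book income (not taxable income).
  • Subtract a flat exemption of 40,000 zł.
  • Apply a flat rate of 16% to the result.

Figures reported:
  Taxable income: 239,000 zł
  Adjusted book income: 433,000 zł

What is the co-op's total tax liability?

62,880 zł

Regular income tax:
  84,000 zł × 9% = 7,560 zł
  155,000 zł × 14% = 21,700 zł
  → 29,260 zł

Book-profits minimum tax:
  Base (adjusted book income): 433,000 zł
  Less exemption 40,000 zł → base 393,000 zł
  393,000 zł × 16% = 62,880 zł

62,880 zł > 29,260 zł, so the book-profits minimum tax is the binding amount.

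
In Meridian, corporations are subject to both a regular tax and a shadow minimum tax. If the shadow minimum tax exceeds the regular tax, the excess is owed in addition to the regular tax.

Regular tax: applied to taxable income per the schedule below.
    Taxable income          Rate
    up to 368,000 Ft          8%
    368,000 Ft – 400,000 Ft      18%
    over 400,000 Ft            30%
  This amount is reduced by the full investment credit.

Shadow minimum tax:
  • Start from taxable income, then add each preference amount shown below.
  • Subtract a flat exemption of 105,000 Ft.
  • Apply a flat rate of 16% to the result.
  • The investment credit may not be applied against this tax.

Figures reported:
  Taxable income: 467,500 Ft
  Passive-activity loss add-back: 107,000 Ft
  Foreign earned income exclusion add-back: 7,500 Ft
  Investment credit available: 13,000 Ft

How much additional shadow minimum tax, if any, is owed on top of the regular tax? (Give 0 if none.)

Regular tax:
  368,000 Ft × 8% = 29,440 Ft
  32,000 Ft × 18% = 5,760 Ft
  67,500 Ft × 30% = 20,250 Ft
  → 55,450 Ft
  Less investment credit 13,000 Ft → 42,450 Ft

Shadow minimum tax:
  Adjusted income: 467,500 Ft + 107,000 Ft + 7,500 Ft = 582,000 Ft
  Less exemption 105,000 Ft → base 477,000 Ft
  477,000 Ft × 16% = 76,320 Ft

Excess of shadow minimum tax over regular tax: 76,320 Ft − 42,450 Ft = 33,870 Ft.

33,870 Ft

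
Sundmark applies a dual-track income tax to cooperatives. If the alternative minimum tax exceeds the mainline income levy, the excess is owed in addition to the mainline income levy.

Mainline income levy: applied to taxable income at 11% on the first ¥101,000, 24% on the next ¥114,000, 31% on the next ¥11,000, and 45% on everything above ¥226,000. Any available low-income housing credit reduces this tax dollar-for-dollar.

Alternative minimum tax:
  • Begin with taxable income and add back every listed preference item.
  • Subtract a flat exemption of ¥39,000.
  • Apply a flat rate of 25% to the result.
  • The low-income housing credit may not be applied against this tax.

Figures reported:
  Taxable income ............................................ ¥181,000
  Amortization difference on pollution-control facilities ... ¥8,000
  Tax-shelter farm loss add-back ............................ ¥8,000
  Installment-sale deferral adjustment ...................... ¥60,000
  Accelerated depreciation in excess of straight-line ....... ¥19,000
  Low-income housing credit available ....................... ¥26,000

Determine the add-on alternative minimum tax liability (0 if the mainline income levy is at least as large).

¥54,940

Alternative minimum tax:
  Adjusted income: ¥181,000 + ¥8,000 + ¥8,000 + ¥60,000 + ¥19,000 = ¥276,000
  Less exemption ¥39,000 → base ¥237,000
  ¥237,000 × 25% = ¥59,250

Mainline income levy:
  ¥101,000 × 11% = ¥11,110
  ¥80,000 × 24% = ¥19,200
  → ¥30,310
  Less low-income housing credit ¥26,000 → ¥4,310

Excess of alternative minimum tax over mainline income levy: ¥59,250 − ¥4,310 = ¥54,940.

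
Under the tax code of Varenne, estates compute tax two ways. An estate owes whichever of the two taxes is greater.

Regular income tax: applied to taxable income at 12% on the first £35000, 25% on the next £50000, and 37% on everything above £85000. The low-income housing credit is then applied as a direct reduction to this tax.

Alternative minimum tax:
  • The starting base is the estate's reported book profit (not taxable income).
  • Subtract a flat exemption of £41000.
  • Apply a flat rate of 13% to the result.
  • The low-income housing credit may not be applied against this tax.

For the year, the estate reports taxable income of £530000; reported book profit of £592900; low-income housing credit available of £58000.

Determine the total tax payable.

£123350

Alternative minimum tax:
  Base (reported book profit): £592900
  Less exemption £41000 → base £551900
  £551900 × 13% = £71747

Regular income tax:
  £35000 × 12% = £4200
  £50000 × 25% = £12500
  £445000 × 37% = £164650
  → £181350
  Less low-income housing credit £58000 → £123350

£123350 > £71747, so the regular income tax governs.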